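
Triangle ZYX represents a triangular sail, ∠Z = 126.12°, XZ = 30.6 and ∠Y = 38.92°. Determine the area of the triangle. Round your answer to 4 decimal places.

The third angle is ∠X = 180° − ∠Z − ∠Y = 14.96°.
Law of sines: YX = XZ·sin Z/sin Y ≈ 39.345.
Law of sines: ZY = XZ·sin X/sin Y ≈ 12.574.
Area = ½·XZ·YX·sin X ≈ 155.4.

area ≈ 155.3994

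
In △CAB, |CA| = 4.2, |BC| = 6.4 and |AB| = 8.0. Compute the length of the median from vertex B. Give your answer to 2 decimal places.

m_B ≈ 6.93

Median from B: ½√(2·|AB|² + 2·|BC|² − |CA|²) ≈ 6.9333.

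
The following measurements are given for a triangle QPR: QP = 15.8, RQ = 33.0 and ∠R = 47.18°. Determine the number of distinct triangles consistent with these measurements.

0

RQ·sin R = 33.0·sin(47.18°) ≈ 24.21.
Since QP = 15.8 < 24.21 = RQ sin R, no triangle exists.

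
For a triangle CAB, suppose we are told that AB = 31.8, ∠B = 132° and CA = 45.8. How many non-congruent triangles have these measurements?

AB·sin B = 31.8·sin(132°) ≈ 23.63.
Since ∠B is not acute, a triangle exists only if CA > AB; here CA > AB, so there is exactly one triangle.

1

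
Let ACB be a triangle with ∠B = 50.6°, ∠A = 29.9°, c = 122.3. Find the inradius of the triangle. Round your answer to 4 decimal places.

r ≈ 20.8680

The third angle is ∠C = 180° − ∠B − ∠A = 99.50°.
Law of sines: a = c·sin A/sin C ≈ 61.813.
Law of sines: b = c·sin B/sin C ≈ 95.819.
Area = ½·c·a·sin B ≈ 2920.8.
Semiperimeter s = (61.813+122.3+95.819)/2 = 139.97.
Inradius = area/s = 2920.8/139.97 ≈ 20.868.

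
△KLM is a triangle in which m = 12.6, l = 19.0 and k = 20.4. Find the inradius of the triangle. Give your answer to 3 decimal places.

Semiperimeter s = (20.4 + 19 + 12.6)/2 = 26.
Heron's formula: area = √(26·5.6·7·13.4) ≈ 116.86.
Inradius = area/s = 116.86/26 ≈ 4.4948.

4.495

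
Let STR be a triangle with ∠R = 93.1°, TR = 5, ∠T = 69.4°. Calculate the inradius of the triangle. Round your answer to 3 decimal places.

The third angle is ∠S = 180° − ∠T − ∠R = 17.50°.
Law of sines: RS = TR·sin T/sin S ≈ 15.564.
Law of sines: ST = TR·sin R/sin S ≈ 16.603.
Area = ½·TR·RS·sin R ≈ 38.854.
Semiperimeter s = (5+15.564+16.603)/2 = 18.584.
Inradius = area/s = 38.854/18.584 ≈ 2.0907.

r ≈ 2.091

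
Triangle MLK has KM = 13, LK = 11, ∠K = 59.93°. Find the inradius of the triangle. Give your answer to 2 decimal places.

r ≈ 3.43

By the law of cosines, ML² = LK² + KM² − 2·LK·KM·cos K = 146.7, so ML ≈ 12.112.
Area = ½·LK·KM·sin K ≈ 61.877.
Semiperimeter s = (11+13+12.112)/2 = 18.056.
Inradius = area/s = 61.877/18.056 ≈ 3.427.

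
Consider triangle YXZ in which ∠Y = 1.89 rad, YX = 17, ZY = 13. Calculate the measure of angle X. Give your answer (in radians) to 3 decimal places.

∠X ≈ 0.530 rad

By the law of cosines, XZ² = ZY² + YX² − 2·ZY·YX·cos Y = 596.7, so XZ ≈ 24.428.
Law of cosines again: cos X = (YX² + XZ² − ZY²)/(2·YX·XZ) ≈ 0.86294, so ∠X ≈ 0.530 rad.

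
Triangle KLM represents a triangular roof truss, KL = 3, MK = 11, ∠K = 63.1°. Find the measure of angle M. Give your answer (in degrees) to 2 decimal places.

∠M ≈ 15.51°

By the law of cosines, LM² = MK² + KL² − 2·MK·KL·cos K = 100.14, so LM ≈ 10.007.
Law of cosines again: cos M = (LM² + MK² − KL²)/(2·LM·MK) ≈ 0.96360, so ∠M ≈ 15.51°.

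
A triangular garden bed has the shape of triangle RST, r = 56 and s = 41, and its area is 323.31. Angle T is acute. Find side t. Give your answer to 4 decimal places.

From area = ½·r·s·sin T, we get sin T = 2·area/(r·s) ≈ 0.28163.
Taking the acute solution, ∠T ≈ 16.36°.
Law of cosines then gives t ≈ 20.27.

20.2699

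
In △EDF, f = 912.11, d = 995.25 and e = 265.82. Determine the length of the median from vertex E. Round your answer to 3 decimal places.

Median from E: ½√(2·d² + 2·f² − e²) ≈ 945.29.

m_E ≈ 945.288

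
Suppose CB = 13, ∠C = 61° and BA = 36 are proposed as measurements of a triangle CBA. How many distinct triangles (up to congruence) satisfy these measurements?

CB·sin C = 13·sin(61°) ≈ 11.37.
Since BA ≥ CB, exactly one triangle exists.

1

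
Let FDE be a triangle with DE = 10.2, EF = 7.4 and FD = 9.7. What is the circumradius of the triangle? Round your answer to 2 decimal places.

5.37

By the law of cosines, cos F = (EF² + FD² − DE²) / (2·EF·FD) ≈ 0.31213, so ∠F ≈ 71.81°.
Circumradius = DE/(2 sin F) ≈ 5.3682.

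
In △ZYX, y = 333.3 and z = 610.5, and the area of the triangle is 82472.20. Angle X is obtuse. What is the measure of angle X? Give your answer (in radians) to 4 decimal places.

From area = ½·z·y·sin X, we get sin X = 2·area/(z·y) ≈ 0.81062.
Taking the obtuse solution, ∠X ≈ 2.196 rad.

∠X ≈ 2.1964 rad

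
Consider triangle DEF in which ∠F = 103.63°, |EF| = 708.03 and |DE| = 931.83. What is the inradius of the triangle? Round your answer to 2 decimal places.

r ≈ 151.12

Law of sines: sin D = |EF|·sin F/|DE| ≈ 0.73843.
Since |DE| ≥ |EF|, only the acute value applies: ∠D ≈ 47.60°.
Then ∠E = 180° − ∠F − ∠D ≈ 28.77°.
Law of sines gives |FD| = |DE|·sin E/sin F ≈ 461.51.
Area = ½·|DE|·|EF|·sin E ≈ 1.5878e+05.
Semiperimeter s = (708.03+461.51+931.83)/2 = 1050.7.
Inradius = area/s = 1.5878e+05/1050.7 ≈ 151.12.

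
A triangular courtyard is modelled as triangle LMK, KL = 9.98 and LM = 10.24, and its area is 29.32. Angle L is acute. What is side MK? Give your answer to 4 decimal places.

6.0880

From area = ½·KL·LM·sin L, we get sin L = 2·area/(KL·LM) ≈ 0.57380.
Taking the acute solution, ∠L ≈ 35.02°.
Law of cosines then gives MK ≈ 6.088.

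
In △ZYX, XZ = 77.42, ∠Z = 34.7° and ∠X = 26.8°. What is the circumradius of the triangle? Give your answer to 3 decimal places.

44.048

The third angle is ∠Y = 180° − ∠X − ∠Z = 118.50°.
Law of sines: YX = XZ·sin Z/sin Y ≈ 50.151.
Law of sines: ZY = XZ·sin X/sin Y ≈ 39.72.
Circumradius = XZ/(2 sin Y) ≈ 44.048.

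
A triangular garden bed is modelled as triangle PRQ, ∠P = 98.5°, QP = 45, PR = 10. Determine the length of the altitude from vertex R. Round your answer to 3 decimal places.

9.890

By the law of cosines, RQ² = QP² + PR² − 2·QP·PR·cos P = 2258, so RQ ≈ 47.519.
Area = ½·QP·PR·sin P ≈ 222.53.
The altitude from R has length 2·area/QP ≈ 9.8902.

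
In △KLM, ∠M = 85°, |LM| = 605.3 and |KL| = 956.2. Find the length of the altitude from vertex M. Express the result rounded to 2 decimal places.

h_M ≈ 501.25

Law of sines: sin K = |LM|·sin M/|KL| ≈ 0.63062.
Since |KL| ≥ |LM|, only the acute value applies: ∠K ≈ 39.10°.
Then ∠L = 180° − ∠M − ∠K ≈ 55.90°.
Law of sines gives |MK| = |KL|·sin L/sin M ≈ 794.86.
Area = ½·|KL|·|LM|·sin L ≈ 2.3965e+05.
The altitude from M has length 2·area/|KL| ≈ 501.25.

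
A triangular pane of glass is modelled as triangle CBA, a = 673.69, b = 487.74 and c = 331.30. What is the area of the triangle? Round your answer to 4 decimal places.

76306.4873

Semiperimeter s = (331.3 + 487.74 + 673.69)/2 = 746.37.
Heron's formula: area = √(746.37·415.06·258.62·72.675) ≈ 76306.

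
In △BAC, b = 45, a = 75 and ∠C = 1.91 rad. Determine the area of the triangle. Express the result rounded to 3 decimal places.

1591.346

Area = ½·b·a·sin C ≈ 1591.3.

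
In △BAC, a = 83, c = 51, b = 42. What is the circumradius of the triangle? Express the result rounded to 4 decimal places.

51.3608

By the law of cosines, cos B = (a² + c² − b²) / (2·a·c) ≈ 0.91259, so ∠B ≈ 24.13°.
Circumradius = b/(2 sin B) ≈ 51.361.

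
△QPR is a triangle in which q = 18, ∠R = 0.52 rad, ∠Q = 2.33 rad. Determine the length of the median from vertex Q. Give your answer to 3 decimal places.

m_Q ≈ 4.523

The third angle is ∠P = π − ∠R − ∠Q = 0.292 rad.
Law of sines: p = q·sin P/sin Q ≈ 7.1336.
Law of sines: r = q·sin R/sin Q ≈ 12.33.
Median from Q: ½√(2·p² + 2·r² − q²) ≈ 4.5228.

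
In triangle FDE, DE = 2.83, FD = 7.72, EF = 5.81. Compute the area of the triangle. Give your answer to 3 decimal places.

6.907

Semiperimeter s = (2.83 + 5.81 + 7.72)/2 = 8.18.
Heron's formula: area = √(8.18·5.35·2.37·0.46) ≈ 6.9073.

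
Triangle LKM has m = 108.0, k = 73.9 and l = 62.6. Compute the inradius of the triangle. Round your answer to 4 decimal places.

Semiperimeter s = (62.6 + 73.9 + 108)/2 = 122.25.
Heron's formula: area = √(122.25·59.65·48.35·14.25) ≈ 2241.5.
Inradius = area/s = 2241.5/122.25 ≈ 18.335.

r ≈ 18.3352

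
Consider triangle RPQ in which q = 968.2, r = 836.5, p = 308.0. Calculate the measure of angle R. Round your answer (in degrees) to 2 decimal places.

By the law of cosines, cos R = (p² + q² − r²) / (2·p·q) ≈ 0.55757, so ∠R ≈ 56.11°.

∠R ≈ 56.11°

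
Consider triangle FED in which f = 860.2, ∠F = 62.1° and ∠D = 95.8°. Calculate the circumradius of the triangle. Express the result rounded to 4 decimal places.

The third angle is ∠E = 180° − ∠D − ∠F = 22.10°.
Law of sines: e = f·sin E/sin F ≈ 366.19.
Law of sines: d = f·sin D/sin F ≈ 968.35.
Circumradius = f/(2 sin F) ≈ 486.67.

486.6675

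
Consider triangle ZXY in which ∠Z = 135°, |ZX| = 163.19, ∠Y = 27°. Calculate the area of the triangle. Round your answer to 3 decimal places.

The third angle is ∠X = 180° − ∠Y − ∠Z = 18.00°.
Law of sines: |XY| = |ZX|·sin Z/sin Y ≈ 254.17.
Law of sines: |YZ| = |ZX|·sin X/sin Y ≈ 111.08.
Area = ½·|ZX|·|XY|·sin X ≈ 6408.8.

area ≈ 6408.814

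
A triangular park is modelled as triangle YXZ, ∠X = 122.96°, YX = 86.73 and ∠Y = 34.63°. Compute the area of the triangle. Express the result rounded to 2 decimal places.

area ≈ 4703.99

The third angle is ∠Z = 180° − ∠Y − ∠X = 22.41°.
Law of sines: XZ = YX·sin Y/sin Z ≈ 129.28.
Law of sines: ZY = YX·sin X/sin Z ≈ 190.88.
Area = ½·YX·XZ·sin X ≈ 4704.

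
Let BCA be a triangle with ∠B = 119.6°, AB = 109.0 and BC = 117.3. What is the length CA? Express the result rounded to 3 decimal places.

By the law of cosines, CA² = AB² + BC² − 2·AB·BC·cos B = 38271, so CA ≈ 195.63.

195.630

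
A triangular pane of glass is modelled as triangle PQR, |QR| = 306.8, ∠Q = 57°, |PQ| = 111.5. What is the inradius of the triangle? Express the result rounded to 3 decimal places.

By the law of cosines, |RP|² = |PQ|² + |QR|² − 2·|PQ|·|QR|·cos Q = 69296, so |RP| ≈ 263.24.
Area = ½·|PQ|·|QR|·sin Q ≈ 14345.
Semiperimeter s = (306.8+263.24+111.5)/2 = 340.77.
Inradius = area/s = 14345/340.77 ≈ 42.095.

42.095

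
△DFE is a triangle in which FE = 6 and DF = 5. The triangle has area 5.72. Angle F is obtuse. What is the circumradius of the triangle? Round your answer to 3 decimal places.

14.150

From area = ½·DF·FE·sin F, we get sin F = 2·area/(DF·FE) ≈ 0.38133.
Taking the obtuse solution, ∠F ≈ 157.58°.
Law of cosines then gives ED ≈ 10.792.
Circumradius = ED/(2 sin F) ≈ 14.15.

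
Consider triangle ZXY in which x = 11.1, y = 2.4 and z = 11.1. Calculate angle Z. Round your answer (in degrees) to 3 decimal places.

By the law of cosines, cos Z = (x² + y² − z²) / (2·x·y) ≈ 0.10811, so ∠Z ≈ 83.79°.

∠Z ≈ 83.794°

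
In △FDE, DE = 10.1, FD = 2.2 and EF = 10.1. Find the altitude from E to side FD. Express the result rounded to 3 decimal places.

Semiperimeter s = (10.1 + 10.1 + 2.2)/2 = 11.2.
Heron's formula: area = √(11.2·1.1·1.1·9) ≈ 11.044.
The altitude from E has length 2·area/FD ≈ 10.04.

10.040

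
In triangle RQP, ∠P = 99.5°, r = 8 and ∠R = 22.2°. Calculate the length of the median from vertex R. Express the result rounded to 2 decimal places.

19.09

The third angle is ∠Q = 180° − ∠P − ∠R = 58.30°.
Law of sines: q = r·sin Q/sin R ≈ 18.014.
Law of sines: p = r·sin P/sin R ≈ 20.883.
Median from R: ½√(2·q² + 2·p² − r²) ≈ 19.087.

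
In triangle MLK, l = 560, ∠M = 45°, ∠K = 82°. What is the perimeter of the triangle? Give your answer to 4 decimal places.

perimeter ≈ 1750.1924

The third angle is ∠L = 180° − ∠K − ∠M = 53.00°.
Law of sines: m = l·sin M/sin L ≈ 495.82.
Law of sines: k = l·sin K/sin L ≈ 694.37.
Semiperimeter s = (495.82+560+694.37)/2 = 875.1.
Perimeter = 495.82 + 560 + 694.37 = 1750.2.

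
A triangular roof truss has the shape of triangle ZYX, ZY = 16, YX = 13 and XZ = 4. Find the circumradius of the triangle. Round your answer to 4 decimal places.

By the law of cosines, cos Z = (XZ² + ZY² − YX²) / (2·XZ·ZY) ≈ 0.80469, so ∠Z ≈ 0.636 rad.
Circumradius = YX/(2 sin Z) ≈ 10.948.

10.9483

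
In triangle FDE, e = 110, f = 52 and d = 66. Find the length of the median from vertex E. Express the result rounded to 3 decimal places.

22.472

Median from E: ½√(2·f² + 2·d² − e²) ≈ 22.472.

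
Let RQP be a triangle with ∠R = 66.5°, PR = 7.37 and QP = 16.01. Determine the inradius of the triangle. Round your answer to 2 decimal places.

2.89

Law of sines: sin Q = PR·sin R/QP ≈ 0.42216.
Since QP ≥ PR, only the acute value applies: ∠Q ≈ 24.97°.
Then ∠P = 180° − ∠R − ∠Q ≈ 88.53°.
Law of sines gives RQ = QP·sin P/sin R ≈ 17.452.
Area = ½·QP·PR·sin P ≈ 58.977.
Semiperimeter s = (16.01+7.37+17.452)/2 = 20.416.
Inradius = area/s = 58.977/20.416 ≈ 2.8888.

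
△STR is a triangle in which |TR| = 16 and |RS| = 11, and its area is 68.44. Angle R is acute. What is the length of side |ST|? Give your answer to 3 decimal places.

From area = ½·|TR|·|RS|·sin R, we get sin R = 2·area/(|TR|·|RS|) ≈ 0.77773.
Taking the acute solution, ∠R ≈ 51.05°.
Law of cosines then gives |ST| ≈ 12.479.

12.479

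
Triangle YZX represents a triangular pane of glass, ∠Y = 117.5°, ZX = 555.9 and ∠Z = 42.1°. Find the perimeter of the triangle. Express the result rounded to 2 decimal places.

1194.52

The third angle is ∠X = 180° − ∠Y − ∠Z = 20.40°.
Law of sines: XY = ZX·sin Z/sin Y ≈ 420.16.
Law of sines: YZ = ZX·sin X/sin Y ≈ 218.45.
Semiperimeter s = (555.9+420.16+218.45)/2 = 597.26.
Perimeter = 555.9 + 420.16 + 218.45 = 1194.5.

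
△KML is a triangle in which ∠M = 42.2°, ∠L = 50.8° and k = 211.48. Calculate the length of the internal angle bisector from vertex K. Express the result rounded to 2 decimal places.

t_K ≈ 110.55

The third angle is ∠K = 180° − ∠M − ∠L = 87.00°.
Law of sines: m = k·sin M/sin K ≈ 142.25.
Law of sines: l = k·sin L/sin K ≈ 164.11.
The bisector from K has length 2·m·l·cos(∠K/2)/(m+l) ≈ 110.55.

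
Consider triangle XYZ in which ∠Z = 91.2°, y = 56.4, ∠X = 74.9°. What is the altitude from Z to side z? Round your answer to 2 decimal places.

The third angle is ∠Y = 180° − ∠Z − ∠X = 13.90°.
Law of sines: x = y·sin X/sin Y ≈ 226.67.
Law of sines: z = y·sin Z/sin Y ≈ 234.73.
Area = ½·y·x·sin Z ≈ 6390.7.
The altitude from Z has length 2·area/z ≈ 54.453.

54.45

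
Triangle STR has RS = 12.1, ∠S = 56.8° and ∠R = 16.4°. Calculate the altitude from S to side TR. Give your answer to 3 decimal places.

h_S ≈ 3.416

The third angle is ∠T = 180° − ∠R − ∠S = 106.80°.
Law of sines: TR = RS·sin S/sin T ≈ 10.576.
Law of sines: ST = RS·sin R/sin T ≈ 3.5686.
Area = ½·RS·TR·sin R ≈ 18.066.
The altitude from S has length 2·area/TR ≈ 3.4163.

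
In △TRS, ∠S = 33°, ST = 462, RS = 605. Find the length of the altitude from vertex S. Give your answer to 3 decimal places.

By the law of cosines, TR² = RS² + ST² − 2·RS·ST·cos S = 1.1064e+05, so TR ≈ 332.62.
Area = ½·RS·ST·sin S ≈ 76116.
The altitude from S has length 2·area/TR ≈ 457.68.

h_S ≈ 457.677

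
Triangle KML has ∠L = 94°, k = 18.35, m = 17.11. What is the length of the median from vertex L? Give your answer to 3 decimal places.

By the law of cosines, l² = k² + m² − 2·k·m·cos L = 673.28, so l ≈ 25.948.
Median from L: ½√(2·k² + 2·m² − l²) ≈ 12.1.

12.100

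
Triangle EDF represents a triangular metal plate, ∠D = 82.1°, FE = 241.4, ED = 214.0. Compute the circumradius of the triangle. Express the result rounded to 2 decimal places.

Law of sines: sin F = ED·sin D/FE ≈ 0.87808.
Since FE ≥ ED, only the acute value applies: ∠F ≈ 61.41°.
Then ∠E = 180° − ∠D − ∠F ≈ 36.49°.
Law of sines gives DF = FE·sin E/sin D ≈ 144.93.
Circumradius = FE/(2 sin D) ≈ 121.86.

R ≈ 121.86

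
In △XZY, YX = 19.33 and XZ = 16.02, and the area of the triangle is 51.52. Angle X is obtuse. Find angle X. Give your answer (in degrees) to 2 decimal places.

∠X ≈ 160.56°

From area = ½·YX·XZ·sin X, we get sin X = 2·area/(YX·XZ) ≈ 0.33274.
Taking the obtuse solution, ∠X ≈ 160.56°.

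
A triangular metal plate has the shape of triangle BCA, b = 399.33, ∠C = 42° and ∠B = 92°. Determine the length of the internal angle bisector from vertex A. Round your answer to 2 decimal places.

294.83

The third angle is ∠A = 180° − ∠B − ∠C = 46.00°.
Law of sines: c = b·sin C/sin B ≈ 267.37.
Law of sines: a = b·sin A/sin B ≈ 287.43.
The bisector from A has length 2·b·c·cos(∠A/2)/(b+c) ≈ 294.83.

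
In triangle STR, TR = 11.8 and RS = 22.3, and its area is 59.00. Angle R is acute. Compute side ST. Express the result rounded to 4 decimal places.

From area = ½·TR·RS·sin R, we get sin R = 2·area/(TR·RS) ≈ 0.44843.
Taking the acute solution, ∠R ≈ 26.64°.
Law of cosines then gives ST ≈ 12.889.

12.8892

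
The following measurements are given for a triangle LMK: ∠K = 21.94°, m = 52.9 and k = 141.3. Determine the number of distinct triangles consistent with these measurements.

1

m·sin K = 52.9·sin(21.94°) ≈ 19.77.
Since k ≥ m, exactly one triangle exists.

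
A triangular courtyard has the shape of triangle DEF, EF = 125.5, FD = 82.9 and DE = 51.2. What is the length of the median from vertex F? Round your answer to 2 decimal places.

m_F ≈ 103.23

Median from F: ½√(2·EF² + 2·FD² − DE²) ≈ 103.23.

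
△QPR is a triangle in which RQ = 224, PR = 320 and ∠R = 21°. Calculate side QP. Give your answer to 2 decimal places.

136.89

By the law of cosines, QP² = PR² + RQ² − 2·PR·RQ·cos R = 18738, so QP ≈ 136.89.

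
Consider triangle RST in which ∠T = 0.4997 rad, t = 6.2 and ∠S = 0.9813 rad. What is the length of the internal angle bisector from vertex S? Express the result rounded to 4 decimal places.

t_S ≈ 7.3845

The third angle is ∠R = π − ∠S − ∠T = 1.6606 rad.
Law of sines: r = t·sin R/sin T ≈ 12.887.
Law of sines: s = t·sin S/sin T ≈ 10.755.
The bisector from S has length 2·t·r·cos(∠S/2)/(t+r) ≈ 7.3845.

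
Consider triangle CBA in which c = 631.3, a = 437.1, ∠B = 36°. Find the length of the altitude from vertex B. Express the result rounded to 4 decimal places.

By the law of cosines, b² = a² + c² − 2·a·c·cos B = 1.4311e+05, so b ≈ 378.3.
Area = ½·a·c·sin B ≈ 81097.
The altitude from B has length 2·area/b ≈ 428.74.

h_B ≈ 428.7405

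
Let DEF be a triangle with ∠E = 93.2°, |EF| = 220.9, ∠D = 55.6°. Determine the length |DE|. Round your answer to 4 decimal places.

138.6866

The third angle is ∠F = 180° − ∠D − ∠E = 31.20°.
Law of sines: |DE| = |EF|·sin F/sin D ≈ 138.69.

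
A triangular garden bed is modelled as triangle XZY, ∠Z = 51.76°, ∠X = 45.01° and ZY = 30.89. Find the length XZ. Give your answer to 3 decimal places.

The third angle is ∠Y = 180° − ∠X − ∠Z = 83.23°.
Law of sines: XZ = ZY·sin Y/sin X ≈ 43.373.

43.373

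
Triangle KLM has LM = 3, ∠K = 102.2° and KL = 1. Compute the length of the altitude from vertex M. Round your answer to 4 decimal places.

Law of sines: sin M = KL·sin K/LM ≈ 0.32581.
Since LM ≥ KL, only the acute value applies: ∠M ≈ 19.01°.
Then ∠L = 180° − ∠K − ∠M ≈ 58.79°.
Law of sines gives MK = LM·sin L/sin K ≈ 2.625.
Area = ½·LM·KL·sin L ≈ 1.2829.
The altitude from M has length 2·area/KL ≈ 2.5657.

h_M ≈ 2.5657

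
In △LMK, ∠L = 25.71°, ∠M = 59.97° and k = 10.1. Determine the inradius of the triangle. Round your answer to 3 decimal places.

The third angle is ∠K = 180° − ∠L − ∠M = 94.32°.
Law of sines: l = k·sin L/sin K ≈ 4.394.
Law of sines: m = k·sin M/sin K ≈ 8.7691.
Area = ½·k·l·sin M ≈ 19.211.
Semiperimeter s = (4.394+8.7691+10.1)/2 = 11.632.
Inradius = area/s = 19.211/11.632 ≈ 1.6516.

1.652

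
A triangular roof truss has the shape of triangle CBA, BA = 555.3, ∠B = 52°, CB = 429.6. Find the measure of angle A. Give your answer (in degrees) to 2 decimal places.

∠A ≈ 49.34°

By the law of cosines, AC² = CB² + BA² − 2·CB·BA·cos B = 1.9917e+05, so AC ≈ 446.29.
Law of cosines again: cos A = (BA² + AC² − CB²)/(2·BA·AC) ≈ 0.65162, so ∠A ≈ 49.34°.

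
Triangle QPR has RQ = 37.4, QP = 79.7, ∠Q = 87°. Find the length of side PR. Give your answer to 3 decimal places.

By the law of cosines, PR² = RQ² + QP² − 2·RQ·QP·cos Q = 7438.8, so PR ≈ 86.249.

86.249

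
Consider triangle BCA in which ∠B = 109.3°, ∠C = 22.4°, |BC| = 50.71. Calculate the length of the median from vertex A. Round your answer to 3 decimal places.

The third angle is ∠A = 180° − ∠B − ∠C = 48.30°.
Law of sines: |CA| = |BC|·sin B/sin A ≈ 64.101.
Law of sines: |AB| = |BC|·sin C/sin A ≈ 25.881.
Median from A: ½√(2·|CA|² + 2·|AB|² − |BC|²) ≈ 41.791.

m_A ≈ 41.791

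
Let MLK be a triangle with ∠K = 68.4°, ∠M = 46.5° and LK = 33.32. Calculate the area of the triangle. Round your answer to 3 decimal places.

area ≈ 645.394

The third angle is ∠L = 180° − ∠K − ∠M = 65.10°.
Law of sines: KM = LK·sin L/sin M ≈ 41.665.
Law of sines: ML = LK·sin K/sin M ≈ 42.709.
Area = ½·LK·KM·sin K ≈ 645.39.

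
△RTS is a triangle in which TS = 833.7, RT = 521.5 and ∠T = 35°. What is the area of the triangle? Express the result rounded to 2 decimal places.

area ≈ 124688.22

Area = ½·RT·TS·sin T ≈ 1.2469e+05.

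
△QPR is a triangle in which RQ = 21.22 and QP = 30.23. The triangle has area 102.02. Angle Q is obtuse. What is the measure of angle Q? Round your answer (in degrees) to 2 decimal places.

∠Q ≈ 161.45°

From area = ½·RQ·QP·sin Q, we get sin Q = 2·area/(RQ·QP) ≈ 0.31808.
Taking the obtuse solution, ∠Q ≈ 161.45°.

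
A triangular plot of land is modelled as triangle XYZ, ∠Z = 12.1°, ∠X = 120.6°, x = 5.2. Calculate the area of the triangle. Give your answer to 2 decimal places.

2.42

The third angle is ∠Y = 180° − ∠Z − ∠X = 47.30°.
Law of sines: y = x·sin Y/sin X ≈ 4.4398.
Law of sines: z = x·sin Z/sin X ≈ 1.2664.
Area = ½·x·y·sin Z ≈ 2.4197.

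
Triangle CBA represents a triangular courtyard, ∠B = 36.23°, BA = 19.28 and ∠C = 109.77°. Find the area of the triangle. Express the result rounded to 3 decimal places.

65.274

The third angle is ∠A = 180° − ∠C − ∠B = 34.00°.
Law of sines: AC = BA·sin B/sin C ≈ 12.109.
Law of sines: CB = BA·sin A/sin C ≈ 11.457.
Area = ½·BA·AC·sin A ≈ 65.274.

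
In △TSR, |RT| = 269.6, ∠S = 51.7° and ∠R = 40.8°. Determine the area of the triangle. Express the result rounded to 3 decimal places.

The third angle is ∠T = 180° − ∠S − ∠R = 87.50°.
Law of sines: |SR| = |RT|·sin T/sin S ≈ 343.21.
Law of sines: |TS| = |RT|·sin R/sin S ≈ 224.47.
Area = ½·|RT|·|SR|·sin R ≈ 30230.

30230.347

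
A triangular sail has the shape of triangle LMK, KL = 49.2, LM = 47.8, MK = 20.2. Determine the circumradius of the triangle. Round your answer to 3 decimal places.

By the law of cosines, cos L = (KL² + LM² − MK²) / (2·KL·LM) ≈ 0.91366, so ∠L ≈ 23.98°.
Circumradius = MK/(2 sin L) ≈ 24.848.

24.848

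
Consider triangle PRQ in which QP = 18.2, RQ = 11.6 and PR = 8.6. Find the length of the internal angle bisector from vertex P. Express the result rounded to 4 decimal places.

t_P ≈ 11.2781

By the law of cosines, cos P = (QP² + PR² − RQ²) / (2·QP·PR) ≈ 0.86455, so ∠P ≈ 30.17°.
The bisector from P has length 2·QP·PR·cos(∠P/2)/(QP+PR) ≈ 11.278.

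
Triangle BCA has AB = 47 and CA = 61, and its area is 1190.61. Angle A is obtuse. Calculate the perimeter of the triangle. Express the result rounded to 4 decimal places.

perimeter ≈ 203.5166

From area = ½·CA·AB·sin A, we get sin A = 2·area/(CA·AB) ≈ 0.83056.
Taking the obtuse solution, ∠A ≈ 123.84°.
Law of cosines then gives BC ≈ 95.517.
Perimeter = 61 + 47 + 95.517 = 203.52.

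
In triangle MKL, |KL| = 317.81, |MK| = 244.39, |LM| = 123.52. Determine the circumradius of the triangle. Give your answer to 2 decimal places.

R ≈ 176.10

By the law of cosines, cos M = (|LM|² + |MK|² − |KL|²) / (2·|LM|·|MK|) ≈ -0.43097, so ∠M ≈ 115.53°.
Circumradius = |KL|/(2 sin M) ≈ 176.1.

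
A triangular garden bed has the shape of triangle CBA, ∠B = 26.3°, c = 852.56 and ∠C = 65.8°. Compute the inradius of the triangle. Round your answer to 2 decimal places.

The third angle is ∠A = 180° − ∠C − ∠B = 87.90°.
Law of sines: b = c·sin B/sin C ≈ 414.14.
Law of sines: a = c·sin A/sin C ≈ 934.07.
Area = ½·c·b·sin A ≈ 1.7642e+05.
Semiperimeter s = (852.56+414.14+934.07)/2 = 1100.4.
Inradius = area/s = 1.7642e+05/1100.4 ≈ 160.33.

r ≈ 160.33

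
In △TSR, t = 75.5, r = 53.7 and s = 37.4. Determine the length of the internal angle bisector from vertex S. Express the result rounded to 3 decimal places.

By the law of cosines, cos S = (r² + t² − s²) / (2·r·t) ≈ 0.88611, so ∠S ≈ 27.61°.
The bisector from S has length 2·r·t·cos(∠S/2)/(r+t) ≈ 60.948.

60.948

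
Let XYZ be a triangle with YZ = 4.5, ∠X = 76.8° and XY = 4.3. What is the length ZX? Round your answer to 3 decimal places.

2.632

Law of sines: sin Z = XY·sin X/YZ ≈ 0.93031.
Since YZ ≥ XY, only the acute value applies: ∠Z ≈ 68.48°.
Then ∠Y = 180° − ∠X − ∠Z ≈ 34.72°.
Law of sines gives ZX = YZ·sin Y/sin X ≈ 2.6324.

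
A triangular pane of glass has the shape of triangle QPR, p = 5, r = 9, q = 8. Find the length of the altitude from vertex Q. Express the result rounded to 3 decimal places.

4.975

Semiperimeter s = (8 + 5 + 9)/2 = 11.
Heron's formula: area = √(11·3·6·2) ≈ 19.9.
The altitude from Q has length 2·area/q ≈ 4.9749.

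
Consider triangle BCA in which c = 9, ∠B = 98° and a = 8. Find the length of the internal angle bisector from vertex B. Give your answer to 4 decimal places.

5.5572

By the law of cosines, b² = c² + a² − 2·c·a·cos B = 165.04, so b ≈ 12.847.
The bisector from B has length 2·c·a·cos(∠B/2)/(c+a) ≈ 5.5572.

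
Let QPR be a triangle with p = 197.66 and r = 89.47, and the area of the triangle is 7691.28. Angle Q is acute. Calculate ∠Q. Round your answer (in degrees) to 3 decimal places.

From area = ½·p·r·sin Q, we get sin Q = 2·area/(p·r) ≈ 0.86983.
Taking the acute solution, ∠Q ≈ 60.44°.

∠Q ≈ 60.438°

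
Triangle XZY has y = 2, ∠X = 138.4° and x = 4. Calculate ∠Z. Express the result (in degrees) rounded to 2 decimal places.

∠Z ≈ 22.21°

Law of sines: sin Y = y·sin X/x ≈ 0.33196.
Since x ≥ y, only the acute value applies: ∠Y ≈ 19.39°.
Then ∠Z = 180° − ∠X − ∠Y ≈ 22.21°.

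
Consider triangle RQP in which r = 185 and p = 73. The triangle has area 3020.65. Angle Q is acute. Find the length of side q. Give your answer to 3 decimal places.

124.085

From area = ½·p·r·sin Q, we get sin Q = 2·area/(p·r) ≈ 0.44734.
Taking the acute solution, ∠Q ≈ 26.57°.
Law of cosines then gives q ≈ 124.09.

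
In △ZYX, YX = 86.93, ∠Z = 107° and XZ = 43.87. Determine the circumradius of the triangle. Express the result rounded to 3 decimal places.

Law of sines: sin Y = XZ·sin Z/YX ≈ 0.48261.
Since YX ≥ XZ, only the acute value applies: ∠Y ≈ 28.86°.
Then ∠X = 180° − ∠Z − ∠Y ≈ 44.14°.
Law of sines gives ZY = YX·sin X/sin Z ≈ 63.31.
Circumradius = YX/(2 sin Z) ≈ 45.451.

45.451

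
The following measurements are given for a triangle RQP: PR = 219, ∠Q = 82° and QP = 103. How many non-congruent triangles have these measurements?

QP·sin Q = 103·sin(82°) ≈ 102.
Since PR ≥ QP, exactly one triangle exists.

1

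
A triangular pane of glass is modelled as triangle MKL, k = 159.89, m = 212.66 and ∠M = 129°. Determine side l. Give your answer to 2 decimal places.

Law of sines: sin K = k·sin M/m ≈ 0.58430.
Since m ≥ k, only the acute value applies: ∠K ≈ 35.75°.
Then ∠L = 180° − ∠M − ∠K ≈ 15.25°.
Law of sines gives l = m·sin L/sin M ≈ 71.959.

71.96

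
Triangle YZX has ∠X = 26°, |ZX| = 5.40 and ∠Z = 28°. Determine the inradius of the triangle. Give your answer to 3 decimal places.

0.647

The third angle is ∠Y = 180° − ∠Z − ∠X = 126.00°.
Law of sines: |XY| = |ZX|·sin Z/sin Y ≈ 3.1336.
Law of sines: |YZ| = |ZX|·sin X/sin Y ≈ 2.926.
Area = ½·|ZX|·|XY|·sin X ≈ 3.709.
Semiperimeter s = (5.4+3.1336+2.926)/2 = 5.7298.
Inradius = area/s = 3.709/5.7298 ≈ 0.64731.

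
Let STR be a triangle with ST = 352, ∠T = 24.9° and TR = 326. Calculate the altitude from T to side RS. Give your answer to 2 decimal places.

h_T ≈ 325.67

By the law of cosines, RS² = ST² + TR² − 2·ST·TR·cos T = 22010, so RS ≈ 148.36.
Area = ½·ST·TR·sin T ≈ 24157.
The altitude from T has length 2·area/RS ≈ 325.67.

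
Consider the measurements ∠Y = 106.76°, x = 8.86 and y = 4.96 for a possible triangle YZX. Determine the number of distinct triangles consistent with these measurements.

x·sin Y = 8.86·sin(106.76°) ≈ 8.484.
Since ∠Y is not acute, a triangle exists only if y > x; here y ≤ x, so there is no triangle.

0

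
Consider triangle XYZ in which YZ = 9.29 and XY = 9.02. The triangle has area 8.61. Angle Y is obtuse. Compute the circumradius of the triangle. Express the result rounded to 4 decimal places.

From area = ½·XY·YZ·sin Y, we get sin Y = 2·area/(XY·YZ) ≈ 0.20550.
Taking the obtuse solution, ∠Y ≈ 168.14°.
Law of cosines then gives ZX ≈ 18.212.
Circumradius = ZX/(2 sin Y) ≈ 44.312.

44.3117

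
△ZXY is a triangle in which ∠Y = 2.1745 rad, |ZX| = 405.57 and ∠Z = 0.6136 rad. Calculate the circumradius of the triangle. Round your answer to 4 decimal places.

The third angle is ∠X = π − ∠Y − ∠Z = 0.3535 rad.
Law of sines: |XY| = |ZX|·sin Z/sin Y ≈ 283.68.
Law of sines: |YZ| = |ZX|·sin X/sin Y ≈ 170.54.
Circumradius = |ZX|/(2 sin Y) ≈ 246.33.

R ≈ 246.3259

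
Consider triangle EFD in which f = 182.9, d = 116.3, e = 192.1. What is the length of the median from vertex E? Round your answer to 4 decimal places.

119.4297

Median from E: ½√(2·f² + 2·d² − e²) ≈ 119.43.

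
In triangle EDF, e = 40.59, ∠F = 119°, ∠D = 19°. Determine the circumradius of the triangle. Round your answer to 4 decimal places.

The third angle is ∠E = 180° − ∠D − ∠F = 42.00°.
Law of sines: d = e·sin D/sin E ≈ 19.749.
Law of sines: f = e·sin F/sin E ≈ 53.055.
Circumradius = e/(2 sin E) ≈ 30.33.

30.3304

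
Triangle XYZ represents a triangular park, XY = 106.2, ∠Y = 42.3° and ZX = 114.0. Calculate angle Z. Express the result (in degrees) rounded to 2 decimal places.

38.83

Law of sines: sin Z = XY·sin Y/ZX ≈ 0.62696.
Since ZX ≥ XY, only the acute value applies: ∠Z ≈ 38.83°.
Then ∠X = 180° − ∠Y − ∠Z ≈ 98.87°.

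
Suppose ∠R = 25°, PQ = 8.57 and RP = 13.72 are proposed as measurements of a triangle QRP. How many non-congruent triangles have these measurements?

2

RP·sin R = 13.72·sin(25°) ≈ 5.798.
Since RP sin R < PQ < RP (5.798 < 8.57 < 13.72), two triangles exist.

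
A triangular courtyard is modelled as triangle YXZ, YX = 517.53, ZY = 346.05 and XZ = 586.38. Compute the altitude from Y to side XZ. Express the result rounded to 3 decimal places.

Semiperimeter s = (586.38 + 346.05 + 517.53)/2 = 724.98.
Heron's formula: area = √(724.98·138.6·378.93·207.45) ≈ 88875.
The altitude from Y has length 2·area/XZ ≈ 303.13.

303.132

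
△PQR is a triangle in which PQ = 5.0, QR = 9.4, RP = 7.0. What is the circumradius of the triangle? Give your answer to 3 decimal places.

By the law of cosines, cos P = (RP² + PQ² − QR²) / (2·RP·PQ) ≈ -0.20514, so ∠P ≈ 101.84°.
Circumradius = QR/(2 sin P) ≈ 4.8021.

4.802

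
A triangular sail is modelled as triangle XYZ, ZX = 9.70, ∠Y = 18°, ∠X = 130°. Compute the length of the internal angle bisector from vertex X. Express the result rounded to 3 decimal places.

The third angle is ∠Z = 180° − ∠X − ∠Y = 32.00°.
Law of sines: YZ = ZX·sin X/sin Y ≈ 24.046.
Law of sines: XY = ZX·sin Z/sin Y ≈ 16.634.
The bisector from X has length 2·ZX·XY·cos(∠X/2)/(ZX+XY) ≈ 5.1788.

t_X ≈ 5.179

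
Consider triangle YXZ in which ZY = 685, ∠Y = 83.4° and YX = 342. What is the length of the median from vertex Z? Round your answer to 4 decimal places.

By the law of cosines, XZ² = ZY² + YX² − 2·ZY·YX·cos Y = 5.3234e+05, so XZ ≈ 729.61.
Median from Z: ½√(2·XZ² + 2·ZY² − YX²) ≈ 686.69.

686.6875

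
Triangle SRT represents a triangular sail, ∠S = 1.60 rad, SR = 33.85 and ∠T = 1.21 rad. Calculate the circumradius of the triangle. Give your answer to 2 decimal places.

The third angle is ∠R = π − ∠T − ∠S = 0.332 rad.
Law of sines: RT = SR·sin S/sin T ≈ 36.164.
Law of sines: TS = SR·sin R/sin T ≈ 11.778.
Circumradius = SR/(2 sin T) ≈ 18.09.

18.09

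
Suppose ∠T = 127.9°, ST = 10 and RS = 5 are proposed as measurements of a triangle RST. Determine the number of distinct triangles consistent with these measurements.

0

ST·sin T = 10·sin(127.9°) ≈ 7.891.
Since ∠T is not acute, a triangle exists only if RS > ST; here RS ≤ ST, so there is no triangle.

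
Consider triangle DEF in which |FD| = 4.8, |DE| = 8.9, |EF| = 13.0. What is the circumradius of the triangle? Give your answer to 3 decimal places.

By the law of cosines, cos D = (|FD|² + |DE|² − |EF|²) / (2·|FD|·|DE|) ≈ -0.78125, so ∠D ≈ 141.38°.
Circumradius = |EF|/(2 sin D) ≈ 10.413.

R ≈ 10.413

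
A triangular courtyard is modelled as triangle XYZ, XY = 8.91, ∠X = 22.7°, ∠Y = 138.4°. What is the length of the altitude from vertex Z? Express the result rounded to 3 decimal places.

7.048

The third angle is ∠Z = 180° − ∠X − ∠Y = 18.90°.
Law of sines: YZ = XY·sin X/sin Z ≈ 10.615.
Law of sines: ZX = XY·sin Y/sin Z ≈ 18.263.
Area = ½·XY·YZ·sin Y ≈ 31.397.
The altitude from Z has length 2·area/XY ≈ 7.0477.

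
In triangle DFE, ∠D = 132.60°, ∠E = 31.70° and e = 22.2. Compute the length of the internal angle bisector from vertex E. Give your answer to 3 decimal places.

16.083

The third angle is ∠F = 180° − ∠E − ∠D = 15.70°.
Law of sines: d = e·sin D/sin E ≈ 31.098.
Law of sines: f = e·sin F/sin E ≈ 11.432.
The bisector from E has length 2·d·f·cos(∠E/2)/(d+f) ≈ 16.083.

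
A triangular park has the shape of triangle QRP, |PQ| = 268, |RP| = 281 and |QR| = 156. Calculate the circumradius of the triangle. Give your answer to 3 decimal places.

By the law of cosines, cos Q = (|PQ|² + |QR|² − |RP|²) / (2·|PQ|·|QR|) ≈ 0.20569, so ∠Q ≈ 78.13°.
Circumradius = |RP|/(2 sin Q) ≈ 143.57.

143.570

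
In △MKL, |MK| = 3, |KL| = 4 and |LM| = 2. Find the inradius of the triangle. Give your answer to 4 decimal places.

Semiperimeter s = (4 + 2 + 3)/2 = 4.5.
Heron's formula: area = √(4.5·0.5·2.5·1.5) ≈ 2.9047.
Inradius = area/s = 2.9047/4.5 ≈ 0.6455.

r ≈ 0.6455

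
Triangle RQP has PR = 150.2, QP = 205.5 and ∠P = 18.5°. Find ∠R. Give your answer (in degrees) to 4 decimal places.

∠R ≈ 124.4197°

By the law of cosines, RQ² = QP² + PR² − 2·QP·PR·cos P = 6248.2, so RQ ≈ 79.045.
Law of cosines again: cos R = (PR² + RQ² − QP²)/(2·PR·RQ) ≈ -0.56525, so ∠R ≈ 124.42°.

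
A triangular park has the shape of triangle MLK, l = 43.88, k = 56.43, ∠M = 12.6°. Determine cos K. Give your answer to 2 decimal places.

By the law of cosines, m² = l² + k² − 2·l·k·cos M = 276.77, so m ≈ 16.636.
Law of cosines again: cos K = (m² + l² − k²)/(2·m·l) ≈ -0.67268, so ∠K ≈ 132.27°.

-0.67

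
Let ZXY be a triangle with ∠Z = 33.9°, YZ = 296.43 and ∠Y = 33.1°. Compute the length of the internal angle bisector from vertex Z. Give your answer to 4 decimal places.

t_Z ≈ 211.1661

The third angle is ∠X = 180° − ∠Y − ∠Z = 113.00°.
Law of sines: XY = YZ·sin Z/sin X ≈ 179.61.
Law of sines: ZX = YZ·sin Y/sin X ≈ 175.86.
The bisector from Z has length 2·YZ·ZX·cos(∠Z/2)/(YZ+ZX) ≈ 211.17.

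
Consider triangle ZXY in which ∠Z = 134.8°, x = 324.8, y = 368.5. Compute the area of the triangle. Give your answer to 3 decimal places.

Area = ½·x·y·sin Z ≈ 42464.

42463.835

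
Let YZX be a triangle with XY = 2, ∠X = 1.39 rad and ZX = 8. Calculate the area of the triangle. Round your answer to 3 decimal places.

area ≈ 7.870

Area = ½·ZX·XY·sin X ≈ 7.8696.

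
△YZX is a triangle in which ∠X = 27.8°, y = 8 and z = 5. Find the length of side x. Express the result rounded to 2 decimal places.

By the law of cosines, x² = y² + z² − 2·y·z·cos X = 18.234, so x ≈ 4.2701.

4.27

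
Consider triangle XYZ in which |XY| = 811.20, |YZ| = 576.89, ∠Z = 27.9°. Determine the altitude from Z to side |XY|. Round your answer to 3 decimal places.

Law of sines: sin X = |YZ|·sin Z/|XY| ≈ 0.33277.
Since |XY| ≥ |YZ|, only the acute value applies: ∠X ≈ 19.44°.
Then ∠Y = 180° − ∠Z − ∠X ≈ 132.66°.
Law of sines gives |ZX| = |XY|·sin Y/sin Z ≈ 1274.8.
Area = ½·|XY|·|YZ|·sin Y ≈ 1.7206e+05.
The altitude from Z has length 2·area/|XY| ≈ 424.22.

h_Z ≈ 424.218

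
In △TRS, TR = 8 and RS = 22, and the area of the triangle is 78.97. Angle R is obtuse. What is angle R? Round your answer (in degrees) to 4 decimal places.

∠R ≈ 116.1834°

From area = ½·TR·RS·sin R, we get sin R = 2·area/(TR·RS) ≈ 0.89739.
Taking the obtuse solution, ∠R ≈ 116.18°.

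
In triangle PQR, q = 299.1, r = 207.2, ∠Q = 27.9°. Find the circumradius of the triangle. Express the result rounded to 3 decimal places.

319.599

Law of sines: sin R = r·sin Q/q ≈ 0.32416.
Since q ≥ r, only the acute value applies: ∠R ≈ 18.91°.
Then ∠P = 180° − ∠Q − ∠R ≈ 133.19°.
Law of sines gives p = q·sin P/sin Q ≈ 466.07.
Circumradius = q/(2 sin Q) ≈ 319.6.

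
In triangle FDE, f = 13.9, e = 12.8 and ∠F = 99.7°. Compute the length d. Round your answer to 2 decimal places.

3.68

Law of sines: sin E = e·sin F/f ≈ 0.90770.
Since f ≥ e, only the acute value applies: ∠E ≈ 65.19°.
Then ∠D = 180° − ∠F − ∠E ≈ 15.11°.
Law of sines gives d = f·sin D/sin F ≈ 3.6761.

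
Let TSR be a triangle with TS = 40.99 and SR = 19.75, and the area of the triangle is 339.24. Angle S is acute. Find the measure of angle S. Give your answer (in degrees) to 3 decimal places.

∠S ≈ 56.939°

From area = ½·TS·SR·sin S, we get sin S = 2·area/(TS·SR) ≈ 0.83809.
Taking the acute solution, ∠S ≈ 56.94°.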